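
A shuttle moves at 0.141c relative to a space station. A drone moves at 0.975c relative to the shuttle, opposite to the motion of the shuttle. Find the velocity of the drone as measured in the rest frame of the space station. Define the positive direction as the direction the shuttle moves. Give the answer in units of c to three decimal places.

-0.967c

With v = 0.141 and u' = -0.975 (in units of c),
u = (u' + v)/(1 + u'v/c²):
u = (-0.975 + 0.141) / (1 + (-0.975)·0.141) = -0.8340/0.8625 = -0.9669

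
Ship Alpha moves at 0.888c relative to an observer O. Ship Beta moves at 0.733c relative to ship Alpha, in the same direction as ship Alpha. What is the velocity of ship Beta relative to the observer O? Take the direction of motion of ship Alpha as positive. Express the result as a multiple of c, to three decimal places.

0.982c

With v = 0.888 and u' = 0.733 (in units of c),
u = (u' + v)/(1 + u'v/c²):
u = (0.733 + 0.888) / (1 + 0.733·0.888) = 1.6210/1.6509 = 0.9819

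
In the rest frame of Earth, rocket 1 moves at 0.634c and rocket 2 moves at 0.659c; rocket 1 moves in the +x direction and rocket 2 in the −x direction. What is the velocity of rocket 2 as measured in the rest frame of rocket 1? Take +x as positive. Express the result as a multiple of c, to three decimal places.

-0.912c

β_A = 0.634, β_B = -0.659.
Transform to A's frame with the inverse velocity-addition law: u' = (u − v)/(1 − uv/c²), taking u = β_B and v = β_A.
u' = (-0.659 − 0.634) / (1 − (0.634)(-0.659)) = -1.2930/1.4178 = -0.9120.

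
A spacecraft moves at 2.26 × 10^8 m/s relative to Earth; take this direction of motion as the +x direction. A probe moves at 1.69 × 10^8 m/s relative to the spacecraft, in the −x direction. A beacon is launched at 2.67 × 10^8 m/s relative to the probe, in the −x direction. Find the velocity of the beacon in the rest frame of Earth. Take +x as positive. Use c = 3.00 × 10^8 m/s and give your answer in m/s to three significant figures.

-2.38 × 10^8 m/s

Apply u = (u' + v)/(1 + u'v/c²) successively, working outward toward Earth.
(Dividing each given speed by c = 3.00 × 10^8 m/s to work in units of c.)
Start: velocity of the spacecraft relative to Earth = 0.7533c.
Compose with the probe (u' = -0.563 in the spacecraft frame): u_1 = (-0.563 + 0.753) / (1 + (-0.563)·0.753) = 0.1900/0.5756 = 0.3301.
Compose with the beacon (u' = -0.890 in the probe frame): u_2 = (-0.890 + 0.330) / (1 + (-0.890)·0.330) = -0.5599/0.7062 = -0.7928.
So u = -0.7928 × 3.00 × 10^8 m/s.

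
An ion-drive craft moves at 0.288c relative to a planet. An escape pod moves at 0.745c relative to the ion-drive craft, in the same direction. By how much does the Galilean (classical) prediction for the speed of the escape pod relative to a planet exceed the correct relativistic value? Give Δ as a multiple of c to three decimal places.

Δ = 0.182c

Galilean: u_cl = 0.745 + 0.288 = 1.0330.
Relativistic: u_rel = (0.745 + 0.288) / (1 + 0.745·0.288) = 1.0330/1.2146 = 0.8505.
Δ = 1.0330 − 0.8505 = 0.1825.
(The classical prediction exceeds c; the relativistic result does not.)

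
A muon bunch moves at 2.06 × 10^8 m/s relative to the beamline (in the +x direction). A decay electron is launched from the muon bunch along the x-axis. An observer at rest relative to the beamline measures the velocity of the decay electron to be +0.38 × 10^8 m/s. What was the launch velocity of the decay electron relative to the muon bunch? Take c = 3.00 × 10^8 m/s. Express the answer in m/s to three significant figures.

-1.84 × 10^8 m/s

v = 0.687c, u = 0.127c.
Invert the composition law: u' = (u − v)/(1 − uv/c²).
u' = (0.127 − 0.687) / (1 − (0.127)(0.687)) = -0.5600/0.9130 = -0.6133.
u' = -0.6133 × 3.00 × 10^8 m/s.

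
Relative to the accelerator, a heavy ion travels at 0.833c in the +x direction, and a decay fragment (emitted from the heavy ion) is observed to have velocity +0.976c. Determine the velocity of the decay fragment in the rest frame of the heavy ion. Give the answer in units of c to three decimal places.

Invert the composition law: u' = (u − v)/(1 − uv/c²).
u' = (0.976 − 0.833) / (1 − (0.976)(0.833)) = 0.1430/0.1870 = 0.7647.

+0.765c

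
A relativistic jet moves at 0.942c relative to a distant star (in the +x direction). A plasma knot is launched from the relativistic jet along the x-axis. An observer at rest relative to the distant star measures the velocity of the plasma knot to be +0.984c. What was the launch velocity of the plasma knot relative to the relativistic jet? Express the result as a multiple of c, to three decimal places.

Invert the composition law: u' = (u − v)/(1 − uv/c²).
u' = (0.984 − 0.942) / (1 − (0.984)(0.942)) = 0.0420/0.0731 = 0.5748.

+0.575c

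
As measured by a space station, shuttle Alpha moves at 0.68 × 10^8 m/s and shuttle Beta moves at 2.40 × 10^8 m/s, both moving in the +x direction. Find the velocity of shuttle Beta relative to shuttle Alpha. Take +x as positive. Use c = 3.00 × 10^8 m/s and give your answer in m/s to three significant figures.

β_A = 0.227, β_B = 0.800 (dividing each by c = 3.00 × 10^8 m/s).
Transform to A's frame with the inverse velocity-addition law: u' = (u − v)/(1 − uv/c²), taking u = β_B and v = β_A.
u' = (0.800 − 0.227) / (1 − (0.227)(0.800)) = 0.5733/0.8187 = 0.7003.
u' = 0.7003 × 3.00 × 10^8 m/s.

+2.10 × 10^8 m/s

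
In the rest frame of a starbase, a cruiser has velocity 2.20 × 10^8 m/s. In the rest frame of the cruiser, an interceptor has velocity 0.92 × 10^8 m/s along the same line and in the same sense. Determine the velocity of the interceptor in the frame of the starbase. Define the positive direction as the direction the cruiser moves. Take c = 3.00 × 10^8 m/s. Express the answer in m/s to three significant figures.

In units of c (dividing by 3.00 × 10^8 m/s): v = 0.733, u' = 0.307.
u = (u' + v)/(1 + u'v/c²):
u = (0.307 + 0.733) / (1 + 0.307·0.733) = 1.0400/1.2249 = 0.8491
Converting back: u = 0.8491 × 3.00 × 10^8 m/s.

2.55 × 10^8 m/s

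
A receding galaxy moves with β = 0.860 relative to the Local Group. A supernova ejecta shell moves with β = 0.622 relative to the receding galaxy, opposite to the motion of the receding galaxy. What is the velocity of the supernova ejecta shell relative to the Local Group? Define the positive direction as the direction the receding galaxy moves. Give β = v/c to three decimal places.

With v = 0.860 and u' = -0.622 (in units of c),
u = (u' + v)/(1 + u'v/c²):
u = (-0.622 + 0.860) / (1 + (-0.622)·0.860) = 0.2380/0.4651 = 0.5117

β = +0.512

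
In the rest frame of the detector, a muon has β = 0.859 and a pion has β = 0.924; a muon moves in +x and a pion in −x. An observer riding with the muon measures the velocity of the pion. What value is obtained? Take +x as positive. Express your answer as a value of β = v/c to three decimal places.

β = -0.994

β_A = 0.859, β_B = -0.924.
Transform to A's frame with the inverse velocity-addition law: u' = (u − v)/(1 − uv/c²), taking u = β_B and v = β_A.
u' = (-0.924 − 0.859) / (1 − (0.859)(-0.924)) = -1.7830/1.7937 = -0.9940.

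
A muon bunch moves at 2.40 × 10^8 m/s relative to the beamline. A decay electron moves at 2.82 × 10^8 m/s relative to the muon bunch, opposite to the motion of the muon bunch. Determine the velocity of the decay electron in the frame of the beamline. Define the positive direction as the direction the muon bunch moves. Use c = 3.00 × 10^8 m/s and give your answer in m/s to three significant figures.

In units of c (dividing by 3.00 × 10^8 m/s): v = 0.800, u' = -0.940.
u = (u' + v)/(1 + u'v/c²):
u = (-0.940 + 0.800) / (1 + (-0.940)·0.800) = -0.1400/0.2480 = -0.5645
(Galilean addition would give -0.140c.)
Converting back: u = -0.5645 × 3.00 × 10^8 m/s.

-1.69 × 10^8 m/s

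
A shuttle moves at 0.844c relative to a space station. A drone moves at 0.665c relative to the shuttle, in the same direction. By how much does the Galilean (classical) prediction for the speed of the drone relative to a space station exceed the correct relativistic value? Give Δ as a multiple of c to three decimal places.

Δ = 0.542c

Galilean: u_cl = 0.665 + 0.844 = 1.5090.
Relativistic: u_rel = (0.665 + 0.844) / (1 + 0.665·0.844) = 1.5090/1.5613 = 0.9665.
Δ = 1.5090 − 0.9665 = 0.5425.
(The classical prediction exceeds c; the relativistic result does not.)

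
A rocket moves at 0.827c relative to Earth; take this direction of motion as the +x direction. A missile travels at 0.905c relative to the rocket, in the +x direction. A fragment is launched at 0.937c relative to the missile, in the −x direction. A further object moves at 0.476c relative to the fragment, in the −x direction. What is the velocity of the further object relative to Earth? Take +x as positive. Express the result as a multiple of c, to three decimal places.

Apply u = (u' + v)/(1 + u'v/c²) successively, working outward toward Earth.
Start: velocity of the rocket relative to Earth = 0.8270c.
Compose with the missile (u' = 0.905 in the rocket frame): u_1 = (0.905 + 0.827) / (1 + 0.905·0.827) = 1.7320/1.7484 = 0.9906.
Compose with the fragment (u' = -0.937 in the missile frame): u_2 = (-0.937 + 0.991) / (1 + (-0.937)·0.991) = 0.0536/0.0718 = 0.7464.
Compose with the further object (u' = -0.476 in the fragment frame): u_3 = (-0.476 + 0.746) / (1 + (-0.476)·0.746) = 0.2704/0.6447 = 0.4195.

+0.419c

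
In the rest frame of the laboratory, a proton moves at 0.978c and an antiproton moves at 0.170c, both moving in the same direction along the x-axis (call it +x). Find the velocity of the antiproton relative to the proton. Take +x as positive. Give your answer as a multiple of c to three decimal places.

β_A = 0.978, β_B = 0.170.
Transform to A's frame with the inverse velocity-addition law: u' = (u − v)/(1 − uv/c²), taking u = β_B and v = β_A.
u' = (0.170 − 0.978) / (1 − (0.978)(0.170)) = -0.8080/0.8337 = -0.9691.

-0.969c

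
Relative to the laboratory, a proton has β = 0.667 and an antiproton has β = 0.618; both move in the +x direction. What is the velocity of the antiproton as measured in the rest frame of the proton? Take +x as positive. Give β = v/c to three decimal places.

β_A = 0.667, β_B = 0.618.
Transform to A's frame with the inverse velocity-addition law: u' = (u − v)/(1 − uv/c²), taking u = β_B and v = β_A.
u' = (0.618 − 0.667) / (1 − (0.667)(0.618)) = -0.0490/0.5878 = -0.0834.

β = -0.083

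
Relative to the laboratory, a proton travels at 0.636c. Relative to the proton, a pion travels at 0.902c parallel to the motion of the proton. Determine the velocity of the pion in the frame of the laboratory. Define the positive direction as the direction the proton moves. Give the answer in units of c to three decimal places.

0.977c

With v = 0.636 and u' = 0.902 (in units of c),
u = (u' + v)/(1 + u'v/c²):
u = (0.902 + 0.636) / (1 + 0.902·0.636) = 1.5380/1.5737 = 0.9773
(Galilean addition would give +1.538c, exceeding c.)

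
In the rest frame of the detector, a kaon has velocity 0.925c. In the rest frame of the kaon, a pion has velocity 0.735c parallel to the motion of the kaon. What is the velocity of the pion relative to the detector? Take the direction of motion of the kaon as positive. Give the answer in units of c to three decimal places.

With v = 0.925 and u' = 0.735 (in units of c),
u = (u' + v)/(1 + u'v/c²):
u = (0.735 + 0.925) / (1 + 0.735·0.925) = 1.6600/1.6799 = 0.9882
(Galilean addition would give +1.660c, exceeding c.)

0.988c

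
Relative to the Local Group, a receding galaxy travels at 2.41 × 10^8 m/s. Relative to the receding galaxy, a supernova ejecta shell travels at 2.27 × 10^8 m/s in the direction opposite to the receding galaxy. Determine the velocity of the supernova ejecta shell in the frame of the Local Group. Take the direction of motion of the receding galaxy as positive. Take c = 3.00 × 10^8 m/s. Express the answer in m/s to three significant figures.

In units of c (dividing by 3.00 × 10^8 m/s): v = 0.803, u' = -0.757.
u = (u' + v)/(1 + u'v/c²):
u = (-0.757 + 0.803) / (1 + (-0.757)·0.803) = 0.0467/0.3921 = 0.1190
(Galilean addition would give +0.047c.)
Converting back: u = 0.1190 × 3.00 × 10^8 m/s.

+3.57 × 10^7 m/s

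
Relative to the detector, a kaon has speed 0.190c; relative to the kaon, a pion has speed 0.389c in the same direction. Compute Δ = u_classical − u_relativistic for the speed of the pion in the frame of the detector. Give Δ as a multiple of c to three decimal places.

Δ = 0.040c

Galilean: u_cl = 0.389 + 0.190 = 0.5790.
Relativistic: u_rel = (0.389 + 0.190) / (1 + 0.389·0.190) = 0.5790/1.0739 = 0.5392.
Δ = 0.5790 − 0.5392 = 0.0398.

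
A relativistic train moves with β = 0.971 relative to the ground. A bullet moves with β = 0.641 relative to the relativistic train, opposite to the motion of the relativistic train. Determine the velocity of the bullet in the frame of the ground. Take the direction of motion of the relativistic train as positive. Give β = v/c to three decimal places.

With v = 0.971 and u' = -0.641 (in units of c),
u = (u' + v)/(1 + u'v/c²):
u = (-0.641 + 0.971) / (1 + (-0.641)·0.971) = 0.3300/0.3776 = 0.8740
(Galilean addition would give +0.330c.)

β = +0.874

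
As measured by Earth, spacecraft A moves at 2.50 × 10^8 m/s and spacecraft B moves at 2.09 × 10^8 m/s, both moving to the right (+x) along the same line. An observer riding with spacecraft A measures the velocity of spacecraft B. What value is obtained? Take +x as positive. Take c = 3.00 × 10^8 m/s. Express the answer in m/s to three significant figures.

β_A = 0.833, β_B = 0.697 (dividing each by c = 3.00 × 10^8 m/s).
Transform to A's frame with the inverse velocity-addition law: u' = (u − v)/(1 − uv/c²), taking u = β_B and v = β_A.
u' = (0.697 − 0.833) / (1 − (0.833)(0.697)) = -0.1367/0.4194 = -0.3258.
u' = -0.3258 × 3.00 × 10^8 m/s.

-9.77 × 10^7 m/s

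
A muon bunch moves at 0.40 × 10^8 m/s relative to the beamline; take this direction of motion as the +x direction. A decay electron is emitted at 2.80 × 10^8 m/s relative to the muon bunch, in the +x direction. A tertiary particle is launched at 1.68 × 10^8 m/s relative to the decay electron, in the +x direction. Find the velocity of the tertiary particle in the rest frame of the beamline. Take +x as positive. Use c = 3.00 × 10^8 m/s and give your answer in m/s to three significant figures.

Apply u = (u' + v)/(1 + u'v/c²) successively, working outward toward the beamline.
(Dividing each given speed by c = 3.00 × 10^8 m/s to work in units of c.)
Start: velocity of the muon bunch relative to the beamline = 0.1333c.
Compose with the decay electron (u' = 0.933 in the muon bunch frame): u_1 = (0.933 + 0.133) / (1 + 0.933·0.133) = 1.0667/1.1244 = 0.9486.
Compose with the tertiary particle (u' = 0.560 in the decay electron frame): u_2 = (0.560 + 0.949) / (1 + 0.560·0.949) = 1.5086/1.5312 = 0.9852.
So u = 0.9852 × 3.00 × 10^8 m/s.

2.96 × 10^8 m/s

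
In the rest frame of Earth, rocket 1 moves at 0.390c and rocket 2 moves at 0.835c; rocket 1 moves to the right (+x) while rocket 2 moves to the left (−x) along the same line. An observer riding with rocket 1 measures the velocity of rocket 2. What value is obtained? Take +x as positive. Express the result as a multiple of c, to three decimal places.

-0.924c

β_A = 0.390, β_B = -0.835.
Transform to A's frame with the inverse velocity-addition law: u' = (u − v)/(1 − uv/c²), taking u = β_B and v = β_A.
u' = (-0.835 − 0.390) / (1 − (0.390)(-0.835)) = -1.2250/1.3256 = -0.9241.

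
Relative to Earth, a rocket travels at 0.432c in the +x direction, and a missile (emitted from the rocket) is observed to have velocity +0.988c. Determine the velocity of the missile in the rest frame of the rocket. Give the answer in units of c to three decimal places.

Invert the composition law: u' = (u − v)/(1 − uv/c²).
u' = (0.988 − 0.432) / (1 − (0.988)(0.432)) = 0.5560/0.5732 = 0.9700.

+0.970c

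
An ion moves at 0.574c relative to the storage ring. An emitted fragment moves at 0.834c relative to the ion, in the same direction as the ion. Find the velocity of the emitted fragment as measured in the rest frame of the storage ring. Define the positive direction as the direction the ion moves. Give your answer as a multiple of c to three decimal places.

With v = 0.574 and u' = 0.834 (in units of c),
u = (u' + v)/(1 + u'v/c²):
u = (0.834 + 0.574) / (1 + 0.834·0.574) = 1.4080/1.4787 = 0.9522

0.952c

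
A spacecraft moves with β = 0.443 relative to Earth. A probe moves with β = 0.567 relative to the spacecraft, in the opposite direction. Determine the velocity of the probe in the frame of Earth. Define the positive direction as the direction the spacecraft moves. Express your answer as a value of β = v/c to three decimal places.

With v = 0.443 and u' = -0.567 (in units of c),
u = (u' + v)/(1 + u'v/c²):
u = (-0.567 + 0.443) / (1 + (-0.567)·0.443) = -0.1240/0.7488 = -0.1656

β = -0.166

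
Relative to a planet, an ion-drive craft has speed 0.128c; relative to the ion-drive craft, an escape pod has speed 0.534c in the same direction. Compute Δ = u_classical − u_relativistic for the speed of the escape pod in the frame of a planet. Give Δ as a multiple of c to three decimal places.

Galilean: u_cl = 0.534 + 0.128 = 0.6620.
Relativistic: u_rel = (0.534 + 0.128) / (1 + 0.534·0.128) = 0.6620/1.0684 = 0.6196.
Δ = 0.6620 − 0.6196 = 0.0424.

Δ = 0.042c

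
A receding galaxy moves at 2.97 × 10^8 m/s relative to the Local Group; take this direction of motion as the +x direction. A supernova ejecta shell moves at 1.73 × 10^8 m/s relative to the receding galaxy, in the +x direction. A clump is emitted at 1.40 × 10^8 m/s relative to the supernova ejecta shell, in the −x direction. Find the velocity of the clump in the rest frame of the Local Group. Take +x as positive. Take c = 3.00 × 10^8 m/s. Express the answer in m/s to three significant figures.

Apply u = (u' + v)/(1 + u'v/c²) successively, working outward toward the Local Group.
(Dividing each given speed by c = 3.00 × 10^8 m/s to work in units of c.)
Start: velocity of the receding galaxy relative to the Local Group = 0.9900c.
Compose with the supernova ejecta shell (u' = 0.577 in the receding galaxy frame): u_1 = (0.577 + 0.990) / (1 + 0.577·0.990) = 1.5667/1.5709 = 0.9973.
Compose with the clump (u' = -0.467 in the supernova ejecta shell frame): u_2 = (-0.467 + 0.997) / (1 + (-0.467)·0.997) = 0.5306/0.5346 = 0.9926.
So u = 0.9926 × 3.00 × 10^8 m/s.

+2.98 × 10^8 m/s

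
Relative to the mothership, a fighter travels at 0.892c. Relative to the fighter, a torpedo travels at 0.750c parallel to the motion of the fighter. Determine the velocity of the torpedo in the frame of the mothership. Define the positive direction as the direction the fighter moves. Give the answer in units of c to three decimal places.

0.984c

With v = 0.892 and u' = 0.750 (in units of c),
u = (u' + v)/(1 + u'v/c²):
u = (0.750 + 0.892) / (1 + 0.750·0.892) = 1.6420/1.6690 = 0.9838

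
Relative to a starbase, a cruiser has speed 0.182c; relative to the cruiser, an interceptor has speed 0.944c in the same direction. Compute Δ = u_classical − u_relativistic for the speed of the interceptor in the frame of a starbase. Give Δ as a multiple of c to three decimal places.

Galilean: u_cl = 0.944 + 0.182 = 1.1260.
Relativistic: u_rel = (0.944 + 0.182) / (1 + 0.944·0.182) = 1.1260/1.1718 = 0.9609.
Δ = 1.1260 − 0.9609 = 0.1651.
(The classical prediction exceeds c; the relativistic result does not.)

Δ = 0.165c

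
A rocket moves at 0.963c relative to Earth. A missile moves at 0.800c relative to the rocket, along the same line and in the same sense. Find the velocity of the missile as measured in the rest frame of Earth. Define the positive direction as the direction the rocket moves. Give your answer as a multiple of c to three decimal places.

With v = 0.963 and u' = 0.800 (in units of c),
u = (u' + v)/(1 + u'v/c²):
u = (0.800 + 0.963) / (1 + 0.800·0.963) = 1.7630/1.7704 = 0.9958
(Galilean addition would give +1.763c, exceeding c.)

0.996c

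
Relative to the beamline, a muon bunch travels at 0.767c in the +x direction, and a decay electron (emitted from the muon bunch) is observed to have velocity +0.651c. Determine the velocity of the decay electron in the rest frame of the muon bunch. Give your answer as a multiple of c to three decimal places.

Invert the composition law: u' = (u − v)/(1 − uv/c²).
u' = (0.651 − 0.767) / (1 − (0.651)(0.767)) = -0.1160/0.5007 = -0.2317.

-0.232c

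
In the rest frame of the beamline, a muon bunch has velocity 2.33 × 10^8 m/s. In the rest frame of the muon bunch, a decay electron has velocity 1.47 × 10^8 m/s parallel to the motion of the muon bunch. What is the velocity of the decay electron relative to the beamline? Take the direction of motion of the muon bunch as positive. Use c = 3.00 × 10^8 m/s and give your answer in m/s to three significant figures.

2.75 × 10^8 m/s

In units of c (dividing by 3.00 × 10^8 m/s): v = 0.777, u' = 0.490.
u = (u' + v)/(1 + u'v/c²):
u = (0.490 + 0.777) / (1 + 0.490·0.777) = 1.2667/1.3806 = 0.9175
Converting back: u = 0.9175 × 3.00 × 10^8 m/s.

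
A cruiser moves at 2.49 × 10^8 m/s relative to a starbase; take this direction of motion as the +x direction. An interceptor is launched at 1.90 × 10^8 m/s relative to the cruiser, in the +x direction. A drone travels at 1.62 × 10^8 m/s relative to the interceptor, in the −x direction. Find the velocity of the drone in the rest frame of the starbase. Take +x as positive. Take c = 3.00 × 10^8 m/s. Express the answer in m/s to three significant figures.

+2.61 × 10^8 m/s

Apply u = (u' + v)/(1 + u'v/c²) successively, working outward toward the starbase.
(Dividing each given speed by c = 3.00 × 10^8 m/s to work in units of c.)
Start: velocity of the cruiser relative to the starbase = 0.8300c.
Compose with the interceptor (u' = 0.633 in the cruiser frame): u_1 = (0.633 + 0.830) / (1 + 0.633·0.830) = 1.4633/1.5257 = 0.9591.
Compose with the drone (u' = -0.540 in the interceptor frame): u_2 = (-0.540 + 0.959) / (1 + (-0.540)·0.959) = 0.4191/0.4821 = 0.8695.
So u = 0.8695 × 3.00 × 10^8 m/s.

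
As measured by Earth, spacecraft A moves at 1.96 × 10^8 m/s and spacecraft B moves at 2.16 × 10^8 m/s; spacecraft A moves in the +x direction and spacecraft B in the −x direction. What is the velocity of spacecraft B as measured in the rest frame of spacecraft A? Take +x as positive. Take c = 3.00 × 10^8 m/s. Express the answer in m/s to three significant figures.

β_A = 0.653, β_B = -0.720 (dividing each by c = 3.00 × 10^8 m/s).
Transform to A's frame with the inverse velocity-addition law: u' = (u − v)/(1 − uv/c²), taking u = β_B and v = β_A.
u' = (-0.720 − 0.653) / (1 − (0.653)(-0.720)) = -1.3733/1.4704 = -0.9340.
u' = -0.9340 × 3.00 × 10^8 m/s.

-2.80 × 10^8 m/s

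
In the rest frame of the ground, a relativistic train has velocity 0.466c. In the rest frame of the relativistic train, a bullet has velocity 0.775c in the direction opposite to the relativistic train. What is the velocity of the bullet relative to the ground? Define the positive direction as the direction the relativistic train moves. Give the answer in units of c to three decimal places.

-0.484c

With v = 0.466 and u' = -0.775 (in units of c),
u = (u' + v)/(1 + u'v/c²):
u = (-0.775 + 0.466) / (1 + (-0.775)·0.466) = -0.3090/0.6389 = -0.4837
(Galilean addition would give -0.309c.)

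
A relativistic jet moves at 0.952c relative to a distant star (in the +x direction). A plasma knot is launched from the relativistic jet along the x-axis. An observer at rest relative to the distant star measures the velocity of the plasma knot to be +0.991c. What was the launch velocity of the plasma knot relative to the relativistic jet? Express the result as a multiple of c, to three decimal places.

Invert the composition law: u' = (u − v)/(1 − uv/c²).
u' = (0.991 − 0.952) / (1 − (0.991)(0.952)) = 0.0390/0.0566 = 0.6894.

+0.689c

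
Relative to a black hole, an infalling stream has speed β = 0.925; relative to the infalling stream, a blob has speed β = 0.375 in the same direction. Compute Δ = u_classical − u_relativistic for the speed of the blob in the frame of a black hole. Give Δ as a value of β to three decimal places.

Galilean: u_cl = 0.375 + 0.925 = 1.3000.
Relativistic: u_rel = (0.375 + 0.925) / (1 + 0.375·0.925) = 1.3000/1.3469 = 0.9652.
Δ = 1.3000 − 0.9652 = 0.3348.
(The classical prediction exceeds c; the relativistic result does not.)

Δ = 0.335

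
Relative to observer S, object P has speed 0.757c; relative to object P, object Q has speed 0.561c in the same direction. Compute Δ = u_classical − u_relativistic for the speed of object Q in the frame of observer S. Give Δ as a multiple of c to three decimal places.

Galilean: u_cl = 0.561 + 0.757 = 1.3180.
Relativistic: u_rel = (0.561 + 0.757) / (1 + 0.561·0.757) = 1.3180/1.4247 = 0.9251.
Δ = 1.3180 − 0.9251 = 0.3929.
(The classical prediction exceeds c; the relativistic result does not.)

Δ = 0.393c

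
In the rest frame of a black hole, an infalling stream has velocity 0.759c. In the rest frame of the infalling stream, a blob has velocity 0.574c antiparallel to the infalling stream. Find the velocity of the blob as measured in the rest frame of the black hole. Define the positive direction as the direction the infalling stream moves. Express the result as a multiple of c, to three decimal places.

With v = 0.759 and u' = -0.574 (in units of c),
u = (u' + v)/(1 + u'v/c²):
u = (-0.574 + 0.759) / (1 + (-0.574)·0.759) = 0.1850/0.5643 = 0.3278

+0.328c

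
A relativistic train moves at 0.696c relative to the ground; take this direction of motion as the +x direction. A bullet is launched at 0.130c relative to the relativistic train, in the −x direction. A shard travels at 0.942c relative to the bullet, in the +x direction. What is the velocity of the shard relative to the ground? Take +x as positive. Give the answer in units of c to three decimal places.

+0.986c

Apply u = (u' + v)/(1 + u'v/c²) successively, working outward toward the ground.
Start: velocity of the relativistic train relative to the ground = 0.6960c.
Compose with the bullet (u' = -0.130 in the relativistic train frame): u_1 = (-0.130 + 0.696) / (1 + (-0.130)·0.696) = 0.5660/0.9095 = 0.6223.
Compose with the shard (u' = 0.942 in the bullet frame): u_2 = (0.942 + 0.622) / (1 + 0.942·0.622) = 1.5643/1.5862 = 0.9862.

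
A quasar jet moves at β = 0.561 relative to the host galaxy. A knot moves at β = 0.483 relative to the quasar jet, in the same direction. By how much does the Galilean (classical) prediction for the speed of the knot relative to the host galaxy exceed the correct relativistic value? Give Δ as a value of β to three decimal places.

Galilean: u_cl = 0.483 + 0.561 = 1.0440.
Relativistic: u_rel = (0.483 + 0.561) / (1 + 0.483·0.561) = 1.0440/1.2710 = 0.8214.
Δ = 1.0440 − 0.8214 = 0.2226.
(The classical prediction exceeds c; the relativistic result does not.)

Δ = 0.223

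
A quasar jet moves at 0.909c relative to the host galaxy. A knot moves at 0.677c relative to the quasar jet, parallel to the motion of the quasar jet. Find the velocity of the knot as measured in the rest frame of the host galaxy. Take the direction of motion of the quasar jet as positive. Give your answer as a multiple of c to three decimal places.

With v = 0.909 and u' = 0.677 (in units of c),
u = (u' + v)/(1 + u'v/c²):
u = (0.677 + 0.909) / (1 + 0.677·0.909) = 1.5860/1.6154 = 0.9818

0.982c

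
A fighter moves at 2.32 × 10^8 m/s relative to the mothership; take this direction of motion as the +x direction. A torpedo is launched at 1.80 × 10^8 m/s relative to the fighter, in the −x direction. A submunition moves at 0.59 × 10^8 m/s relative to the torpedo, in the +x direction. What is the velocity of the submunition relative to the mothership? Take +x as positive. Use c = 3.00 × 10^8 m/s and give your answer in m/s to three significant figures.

+1.47 × 10^8 m/s

Apply u = (u' + v)/(1 + u'v/c²) successively, working outward toward the mothership.
(Dividing each given speed by c = 3.00 × 10^8 m/s to work in units of c.)
Start: velocity of the fighter relative to the mothership = 0.7733c.
Compose with the torpedo (u' = -0.600 in the fighter frame): u_1 = (-0.600 + 0.773) / (1 + (-0.600)·0.773) = 0.1733/0.5360 = 0.3234.
Compose with the submunition (u' = 0.197 in the torpedo frame): u_2 = (0.197 + 0.323) / (1 + 0.197·0.323) = 0.5200/1.0636 = 0.4890.
So u = 0.4890 × 3.00 × 10^8 m/s.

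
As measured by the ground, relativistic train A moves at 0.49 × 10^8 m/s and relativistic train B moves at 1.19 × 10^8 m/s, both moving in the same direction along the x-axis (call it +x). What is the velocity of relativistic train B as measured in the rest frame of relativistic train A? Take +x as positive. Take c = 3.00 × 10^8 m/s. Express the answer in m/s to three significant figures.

β_A = 0.163, β_B = 0.397 (dividing each by c = 3.00 × 10^8 m/s).
Transform to A's frame with the inverse velocity-addition law: u' = (u − v)/(1 − uv/c²), taking u = β_B and v = β_A.
u' = (0.397 − 0.163) / (1 − (0.163)(0.397)) = 0.2333/0.9352 = 0.2495.
u' = 0.2495 × 3.00 × 10^8 m/s.

+7.48 × 10^7 m/s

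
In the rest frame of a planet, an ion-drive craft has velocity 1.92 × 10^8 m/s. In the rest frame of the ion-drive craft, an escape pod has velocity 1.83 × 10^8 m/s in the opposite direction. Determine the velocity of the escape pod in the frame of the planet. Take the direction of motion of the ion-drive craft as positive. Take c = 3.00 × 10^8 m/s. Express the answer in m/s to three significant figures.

In units of c (dividing by 3.00 × 10^8 m/s): v = 0.640, u' = -0.610.
u = (u' + v)/(1 + u'v/c²):
u = (-0.610 + 0.640) / (1 + (-0.610)·0.640) = 0.0300/0.6096 = 0.0492
Converting back: u = 0.0492 × 3.00 × 10^8 m/s.

+1.48 × 10^7 m/s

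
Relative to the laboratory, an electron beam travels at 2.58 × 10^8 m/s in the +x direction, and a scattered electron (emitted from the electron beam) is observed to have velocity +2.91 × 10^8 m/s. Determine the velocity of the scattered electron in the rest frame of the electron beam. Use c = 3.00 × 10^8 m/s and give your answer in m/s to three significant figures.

+1.99 × 10^8 m/s

v = 0.860c, u = 0.970c.
Invert the composition law: u' = (u − v)/(1 − uv/c²).
u' = (0.970 − 0.860) / (1 − (0.970)(0.860)) = 0.1100/0.1658 = 0.6634.
u' = 0.6634 × 3.00 × 10^8 m/s.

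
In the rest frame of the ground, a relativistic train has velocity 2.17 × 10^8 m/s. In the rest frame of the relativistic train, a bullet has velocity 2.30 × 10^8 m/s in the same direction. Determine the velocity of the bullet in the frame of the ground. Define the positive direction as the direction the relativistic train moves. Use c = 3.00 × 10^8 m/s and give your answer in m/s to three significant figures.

In units of c (dividing by 3.00 × 10^8 m/s): v = 0.723, u' = 0.767.
u = (u' + v)/(1 + u'v/c²):
u = (0.767 + 0.723) / (1 + 0.767·0.723) = 1.4900/1.5546 = 0.9585
Converting back: u = 0.9585 × 3.00 × 10^8 m/s.

2.88 × 10^8 m/s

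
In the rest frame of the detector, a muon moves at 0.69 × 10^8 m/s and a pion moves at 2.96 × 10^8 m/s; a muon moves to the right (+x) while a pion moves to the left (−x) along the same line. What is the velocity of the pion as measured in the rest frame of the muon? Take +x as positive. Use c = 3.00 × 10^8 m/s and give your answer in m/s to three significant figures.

β_A = 0.230, β_B = -0.987 (dividing each by c = 3.00 × 10^8 m/s).
Transform to A's frame with the inverse velocity-addition law: u' = (u − v)/(1 − uv/c²), taking u = β_B and v = β_A.
u' = (-0.987 − 0.230) / (1 − (0.230)(-0.987)) = -1.2167/1.2269 = -0.9916.
u' = -0.9916 × 3.00 × 10^8 m/s.

-2.97 × 10^8 m/s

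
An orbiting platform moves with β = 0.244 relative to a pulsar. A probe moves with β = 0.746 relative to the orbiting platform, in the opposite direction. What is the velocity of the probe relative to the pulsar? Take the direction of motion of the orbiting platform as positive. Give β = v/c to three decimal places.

With v = 0.244 and u' = -0.746 (in units of c),
u = (u' + v)/(1 + u'v/c²):
u = (-0.746 + 0.244) / (1 + (-0.746)·0.244) = -0.5020/0.8180 = -0.6137
(Galilean addition would give -0.502c.)

β = -0.614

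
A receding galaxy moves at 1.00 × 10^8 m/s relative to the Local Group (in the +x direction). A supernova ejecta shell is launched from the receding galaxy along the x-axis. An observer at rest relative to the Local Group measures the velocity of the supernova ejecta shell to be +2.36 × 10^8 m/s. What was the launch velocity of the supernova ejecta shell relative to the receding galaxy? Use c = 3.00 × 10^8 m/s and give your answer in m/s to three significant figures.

+1.84 × 10^8 m/s

v = 0.333c, u = 0.787c.
Invert the composition law: u' = (u − v)/(1 − uv/c²).
u' = (0.787 − 0.333) / (1 − (0.787)(0.333)) = 0.4533/0.7378 = 0.6145.
u' = 0.6145 × 3.00 × 10^8 m/s.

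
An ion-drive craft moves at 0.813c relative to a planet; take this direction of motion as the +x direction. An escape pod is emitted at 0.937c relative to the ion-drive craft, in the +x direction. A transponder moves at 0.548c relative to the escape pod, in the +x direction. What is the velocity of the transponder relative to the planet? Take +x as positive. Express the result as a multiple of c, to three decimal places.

Apply u = (u' + v)/(1 + u'v/c²) successively, working outward toward the planet.
Start: velocity of the ion-drive craft relative to the planet = 0.8130c.
Compose with the escape pod (u' = 0.937 in the ion-drive craft frame): u_1 = (0.937 + 0.813) / (1 + 0.937·0.813) = 1.7500/1.7618 = 0.9933.
Compose with the transponder (u' = 0.548 in the escape pod frame): u_2 = (0.548 + 0.993) / (1 + 0.548·0.993) = 1.5413/1.5443 = 0.9980.

0.998c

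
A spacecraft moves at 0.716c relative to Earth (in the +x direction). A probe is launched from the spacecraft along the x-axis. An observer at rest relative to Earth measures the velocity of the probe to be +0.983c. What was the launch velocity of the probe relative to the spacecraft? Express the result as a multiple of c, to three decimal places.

+0.902c

Invert the composition law: u' = (u − v)/(1 − uv/c²).
u' = (0.983 − 0.716) / (1 − (0.983)(0.716)) = 0.2670/0.2962 = 0.9015.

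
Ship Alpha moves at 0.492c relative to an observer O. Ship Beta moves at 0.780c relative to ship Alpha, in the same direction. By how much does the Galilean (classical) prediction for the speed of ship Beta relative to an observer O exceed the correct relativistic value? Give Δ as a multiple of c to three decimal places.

Galilean: u_cl = 0.780 + 0.492 = 1.2720.
Relativistic: u_rel = (0.780 + 0.492) / (1 + 0.780·0.492) = 1.2720/1.3838 = 0.9192.
Δ = 1.2720 − 0.9192 = 0.3528.
(The classical prediction exceeds c; the relativistic result does not.)

Δ = 0.353c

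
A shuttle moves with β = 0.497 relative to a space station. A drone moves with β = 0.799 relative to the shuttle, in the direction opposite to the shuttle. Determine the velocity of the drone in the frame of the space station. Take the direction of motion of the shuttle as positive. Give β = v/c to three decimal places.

β = -0.501

With v = 0.497 and u' = -0.799 (in units of c),
u = (u' + v)/(1 + u'v/c²):
u = (-0.799 + 0.497) / (1 + (-0.799)·0.497) = -0.3020/0.6029 = -0.5009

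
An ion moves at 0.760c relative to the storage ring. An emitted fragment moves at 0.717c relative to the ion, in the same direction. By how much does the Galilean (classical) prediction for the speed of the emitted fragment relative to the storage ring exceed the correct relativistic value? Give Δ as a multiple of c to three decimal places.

Galilean: u_cl = 0.717 + 0.760 = 1.4770.
Relativistic: u_rel = (0.717 + 0.760) / (1 + 0.717·0.760) = 1.4770/1.5449 = 0.9560.
Δ = 1.4770 − 0.9560 = 0.5210.
(The classical prediction exceeds c; the relativistic result does not.)

Δ = 0.521c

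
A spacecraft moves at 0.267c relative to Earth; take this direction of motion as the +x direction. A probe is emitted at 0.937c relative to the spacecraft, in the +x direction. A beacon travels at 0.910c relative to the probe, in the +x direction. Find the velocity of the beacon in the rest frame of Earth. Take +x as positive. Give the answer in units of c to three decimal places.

0.998c

Apply u = (u' + v)/(1 + u'v/c²) successively, working outward toward Earth.
Start: velocity of the spacecraft relative to Earth = 0.2670c.
Compose with the probe (u' = 0.937 in the spacecraft frame): u_1 = (0.937 + 0.267) / (1 + 0.937·0.267) = 1.2040/1.2502 = 0.9631.
Compose with the beacon (u' = 0.910 in the probe frame): u_2 = (0.910 + 0.963) / (1 + 0.910·0.963) = 1.8731/1.8764 = 0.9982.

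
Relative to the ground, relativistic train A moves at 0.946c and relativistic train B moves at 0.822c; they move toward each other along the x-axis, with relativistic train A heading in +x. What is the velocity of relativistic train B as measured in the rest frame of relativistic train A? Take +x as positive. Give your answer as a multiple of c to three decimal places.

-0.995c

β_A = 0.946, β_B = -0.822.
Transform to A's frame with the inverse velocity-addition law: u' = (u − v)/(1 − uv/c²), taking u = β_B and v = β_A.
u' = (-0.822 − 0.946) / (1 − (0.946)(-0.822)) = -1.7680/1.7776 = -0.9946.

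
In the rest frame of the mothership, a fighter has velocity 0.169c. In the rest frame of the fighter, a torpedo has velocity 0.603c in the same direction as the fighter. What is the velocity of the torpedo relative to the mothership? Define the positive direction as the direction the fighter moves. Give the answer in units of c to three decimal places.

0.701c

With v = 0.169 and u' = 0.603 (in units of c),
u = (u' + v)/(1 + u'v/c²):
u = (0.603 + 0.169) / (1 + 0.603·0.169) = 0.7720/1.1019 = 0.7006
(Galilean addition would give +0.772c.)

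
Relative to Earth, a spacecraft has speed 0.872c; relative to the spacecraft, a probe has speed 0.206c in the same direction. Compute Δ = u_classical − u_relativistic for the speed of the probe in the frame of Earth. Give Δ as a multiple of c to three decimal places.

Δ = 0.164c

Galilean: u_cl = 0.206 + 0.872 = 1.0780.
Relativistic: u_rel = (0.206 + 0.872) / (1 + 0.206·0.872) = 1.0780/1.1796 = 0.9138.
Δ = 1.0780 − 0.9138 = 0.1642.
(The classical prediction exceeds c; the relativistic result does not.)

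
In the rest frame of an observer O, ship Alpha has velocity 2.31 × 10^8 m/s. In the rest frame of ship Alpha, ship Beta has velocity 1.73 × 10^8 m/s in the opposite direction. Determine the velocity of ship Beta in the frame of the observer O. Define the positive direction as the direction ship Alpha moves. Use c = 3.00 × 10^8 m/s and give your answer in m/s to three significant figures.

In units of c (dividing by 3.00 × 10^8 m/s): v = 0.770, u' = -0.577.
u = (u' + v)/(1 + u'v/c²):
u = (-0.577 + 0.770) / (1 + (-0.577)·0.770) = 0.1933/0.5560 = 0.3477
Converting back: u = 0.3477 × 3.00 × 10^8 m/s.

+1.04 × 10^8 m/s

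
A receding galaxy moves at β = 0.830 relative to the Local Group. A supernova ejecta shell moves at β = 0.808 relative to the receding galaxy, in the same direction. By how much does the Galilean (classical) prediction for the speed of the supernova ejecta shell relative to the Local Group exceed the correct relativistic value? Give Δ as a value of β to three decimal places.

Galilean: u_cl = 0.808 + 0.830 = 1.6380.
Relativistic: u_rel = (0.808 + 0.830) / (1 + 0.808·0.830) = 1.6380/1.6706 = 0.9805.
Δ = 1.6380 − 0.9805 = 0.6575.
(The classical prediction exceeds c; the relativistic result does not.)

Δ = 0.658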